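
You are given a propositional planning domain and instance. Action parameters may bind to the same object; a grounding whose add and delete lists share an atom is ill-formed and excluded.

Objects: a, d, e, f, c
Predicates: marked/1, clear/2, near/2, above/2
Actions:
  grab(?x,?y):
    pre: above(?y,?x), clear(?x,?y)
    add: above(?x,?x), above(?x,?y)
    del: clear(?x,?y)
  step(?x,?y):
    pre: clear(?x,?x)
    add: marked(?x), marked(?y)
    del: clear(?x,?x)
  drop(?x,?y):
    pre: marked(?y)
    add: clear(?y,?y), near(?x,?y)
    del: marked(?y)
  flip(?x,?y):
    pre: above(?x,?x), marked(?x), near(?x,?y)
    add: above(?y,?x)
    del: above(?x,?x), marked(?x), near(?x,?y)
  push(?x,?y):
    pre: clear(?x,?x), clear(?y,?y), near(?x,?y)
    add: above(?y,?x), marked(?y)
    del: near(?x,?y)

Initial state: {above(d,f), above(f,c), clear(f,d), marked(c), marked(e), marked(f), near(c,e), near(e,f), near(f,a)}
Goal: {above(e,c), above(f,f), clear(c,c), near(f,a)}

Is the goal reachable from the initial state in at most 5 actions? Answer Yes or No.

Yes

1. grab(f,d)  →  {above(d,f), above(f,c), above(f,d), above(f,f), marked(c), marked(e), marked(f), near(c,e), near(e,f), near(f,a)}
2. drop(a,e)  →  {above(d,f), above(f,c), above(f,d), above(f,f), clear(e,e), marked(c), marked(f), near(a,e), near(c,e), near(e,f), near(f,a)}
3. drop(a,c)  →  {above(d,f), above(f,c), above(f,d), above(f,f), clear(c,c), clear(e,e), marked(f), near(a,c), near(a,e), near(c,e), near(e,f), near(f,a)}
4. push(c,e)  →  {above(d,f), above(e,c), above(f,c), above(f,d), above(f,f), clear(c,c), clear(e,e), marked(e), marked(f), near(a,c), near(a,e), near(e,f), near(f,a)}
optimal plan length = 4; 4 ≤ 5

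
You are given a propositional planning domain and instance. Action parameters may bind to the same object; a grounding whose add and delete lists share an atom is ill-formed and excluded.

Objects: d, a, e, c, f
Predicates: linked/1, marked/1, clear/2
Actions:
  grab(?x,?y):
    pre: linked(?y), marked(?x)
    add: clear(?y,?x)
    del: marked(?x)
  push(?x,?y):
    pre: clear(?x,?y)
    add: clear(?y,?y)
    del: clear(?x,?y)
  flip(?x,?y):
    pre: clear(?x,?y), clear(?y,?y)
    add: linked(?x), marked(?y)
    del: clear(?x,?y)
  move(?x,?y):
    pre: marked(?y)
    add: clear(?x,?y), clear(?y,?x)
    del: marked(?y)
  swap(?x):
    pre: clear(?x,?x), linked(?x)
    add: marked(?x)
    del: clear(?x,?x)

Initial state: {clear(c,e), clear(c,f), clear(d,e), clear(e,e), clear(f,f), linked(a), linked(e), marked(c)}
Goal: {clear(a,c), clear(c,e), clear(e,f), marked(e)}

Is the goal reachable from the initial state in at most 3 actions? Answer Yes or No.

1. grab(c,a)  →  {clear(a,c), clear(c,e), clear(c,f), clear(d,e), clear(e,e), clear(f,f), linked(a), linked(e)}
2. flip(d,e)  →  {clear(a,c), clear(c,e), clear(c,f), clear(e,e), clear(f,f), linked(a), linked(d), linked(e), marked(e)}
3. flip(c,f)  →  {clear(a,c), clear(c,e), clear(e,e), clear(f,f), linked(a), linked(c), linked(d), linked(e), marked(e), marked(f)}
4. grab(f,e)  →  {clear(a,c), clear(c,e), clear(e,e), clear(e,f), clear(f,f), linked(a), linked(c), linked(d), linked(e), marked(e)}
optimal plan length = 4; 4 > 3

No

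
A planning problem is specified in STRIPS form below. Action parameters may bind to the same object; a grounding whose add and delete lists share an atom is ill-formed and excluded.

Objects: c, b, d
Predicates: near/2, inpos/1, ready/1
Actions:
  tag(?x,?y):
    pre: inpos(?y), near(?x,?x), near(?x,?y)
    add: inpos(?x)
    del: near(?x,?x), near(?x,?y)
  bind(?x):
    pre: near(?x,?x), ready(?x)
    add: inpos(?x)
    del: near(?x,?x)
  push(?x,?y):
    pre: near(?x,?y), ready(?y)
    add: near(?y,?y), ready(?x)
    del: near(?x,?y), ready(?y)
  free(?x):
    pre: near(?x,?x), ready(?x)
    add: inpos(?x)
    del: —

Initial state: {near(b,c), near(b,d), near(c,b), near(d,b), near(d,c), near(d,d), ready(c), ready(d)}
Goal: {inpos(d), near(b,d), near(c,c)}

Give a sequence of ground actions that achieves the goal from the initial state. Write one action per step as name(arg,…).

bind(d); push(b,c)

1. bind(d)  →  {inpos(d), near(b,c), near(b,d), near(c,b), near(d,b), near(d,c), ready(c), ready(d)}
2. push(b,c)  →  {inpos(d), near(b,d), near(c,b), near(c,c), near(d,b), near(d,c), ready(b), ready(d)}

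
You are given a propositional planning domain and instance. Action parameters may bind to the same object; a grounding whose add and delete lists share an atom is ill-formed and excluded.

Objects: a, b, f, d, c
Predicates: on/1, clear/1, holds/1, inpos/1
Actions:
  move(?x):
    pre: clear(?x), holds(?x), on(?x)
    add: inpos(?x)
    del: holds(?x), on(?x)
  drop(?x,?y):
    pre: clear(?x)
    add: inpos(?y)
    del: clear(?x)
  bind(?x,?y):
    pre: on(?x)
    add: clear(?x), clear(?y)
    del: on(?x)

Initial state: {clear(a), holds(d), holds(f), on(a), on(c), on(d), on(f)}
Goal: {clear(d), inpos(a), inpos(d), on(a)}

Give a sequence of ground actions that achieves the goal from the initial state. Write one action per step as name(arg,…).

drop(a,a); bind(f,d); move(d)

1. drop(a,a)  →  {holds(d), holds(f), inpos(a), on(a), on(c), on(d), on(f)}
2. bind(f,d)  →  {clear(d), clear(f), holds(d), holds(f), inpos(a), on(a), on(c), on(d)}
3. move(d)  →  {clear(d), clear(f), holds(f), inpos(a), inpos(d), on(a), on(c)}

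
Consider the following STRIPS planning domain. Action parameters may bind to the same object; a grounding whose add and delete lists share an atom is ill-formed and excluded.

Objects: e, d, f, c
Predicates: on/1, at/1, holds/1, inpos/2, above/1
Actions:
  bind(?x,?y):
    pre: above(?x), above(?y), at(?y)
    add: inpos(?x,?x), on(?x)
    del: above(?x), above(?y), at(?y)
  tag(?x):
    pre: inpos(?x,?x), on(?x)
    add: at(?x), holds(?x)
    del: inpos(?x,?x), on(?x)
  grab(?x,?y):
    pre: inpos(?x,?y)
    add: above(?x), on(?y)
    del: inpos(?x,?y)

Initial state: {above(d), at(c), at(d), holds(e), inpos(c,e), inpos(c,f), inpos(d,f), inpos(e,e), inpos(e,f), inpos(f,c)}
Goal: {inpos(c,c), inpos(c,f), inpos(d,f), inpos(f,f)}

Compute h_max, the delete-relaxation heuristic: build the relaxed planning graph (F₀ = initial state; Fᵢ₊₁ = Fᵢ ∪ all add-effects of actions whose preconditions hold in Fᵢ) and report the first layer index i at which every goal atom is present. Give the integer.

2

F0 = init (10 atoms)
F1 = F0 ∪ {above(c), above(e), above(f), inpos(d,d), on(c), on(d), on(e), on(f)}  (18 atoms)
F2 = F1 ∪ {at(e), holds(d), inpos(c,c), inpos(f,f)}  (22 atoms)
goal ⊆ F2  ⇒  h_max = 2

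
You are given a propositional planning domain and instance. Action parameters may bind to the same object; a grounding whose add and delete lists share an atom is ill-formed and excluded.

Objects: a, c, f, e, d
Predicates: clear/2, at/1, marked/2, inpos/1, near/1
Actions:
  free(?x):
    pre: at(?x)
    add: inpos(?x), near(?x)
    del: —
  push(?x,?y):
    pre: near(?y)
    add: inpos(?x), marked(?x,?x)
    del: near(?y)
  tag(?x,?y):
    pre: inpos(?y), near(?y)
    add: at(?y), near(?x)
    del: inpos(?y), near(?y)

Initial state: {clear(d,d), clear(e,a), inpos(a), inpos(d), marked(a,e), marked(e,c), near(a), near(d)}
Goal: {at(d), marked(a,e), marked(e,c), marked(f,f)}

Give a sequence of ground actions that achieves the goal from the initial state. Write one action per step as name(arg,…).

push(f,a); tag(a,d)

1. push(f,a)  →  {clear(d,d), clear(e,a), inpos(a), inpos(d), inpos(f), marked(a,e), marked(e,c), marked(f,f), near(d)}
2. tag(a,d)  →  {at(d), clear(d,d), clear(e,a), inpos(a), inpos(f), marked(a,e), marked(e,c), marked(f,f), near(a)}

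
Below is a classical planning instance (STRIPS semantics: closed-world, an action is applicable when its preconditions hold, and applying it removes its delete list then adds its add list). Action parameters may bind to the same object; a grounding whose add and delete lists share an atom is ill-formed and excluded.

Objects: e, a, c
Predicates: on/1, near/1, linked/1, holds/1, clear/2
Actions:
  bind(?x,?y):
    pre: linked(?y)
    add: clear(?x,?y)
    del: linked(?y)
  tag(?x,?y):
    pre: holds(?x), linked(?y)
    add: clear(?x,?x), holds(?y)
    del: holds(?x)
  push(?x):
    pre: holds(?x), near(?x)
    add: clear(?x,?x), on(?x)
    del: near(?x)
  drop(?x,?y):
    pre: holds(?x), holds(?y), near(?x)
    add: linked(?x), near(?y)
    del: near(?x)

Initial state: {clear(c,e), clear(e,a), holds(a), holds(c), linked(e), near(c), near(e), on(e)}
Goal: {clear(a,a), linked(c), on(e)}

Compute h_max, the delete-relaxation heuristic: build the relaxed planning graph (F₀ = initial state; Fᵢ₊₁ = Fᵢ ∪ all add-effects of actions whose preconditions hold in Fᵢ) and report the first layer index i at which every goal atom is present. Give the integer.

F0 = init (8 atoms)
F1 = F0 ∪ {clear(a,a), clear(a,e), clear(c,c), clear(e,e), holds(e), linked(c), near(a), on(c)}  (16 atoms)
goal ⊆ F1  ⇒  h_max = 1

1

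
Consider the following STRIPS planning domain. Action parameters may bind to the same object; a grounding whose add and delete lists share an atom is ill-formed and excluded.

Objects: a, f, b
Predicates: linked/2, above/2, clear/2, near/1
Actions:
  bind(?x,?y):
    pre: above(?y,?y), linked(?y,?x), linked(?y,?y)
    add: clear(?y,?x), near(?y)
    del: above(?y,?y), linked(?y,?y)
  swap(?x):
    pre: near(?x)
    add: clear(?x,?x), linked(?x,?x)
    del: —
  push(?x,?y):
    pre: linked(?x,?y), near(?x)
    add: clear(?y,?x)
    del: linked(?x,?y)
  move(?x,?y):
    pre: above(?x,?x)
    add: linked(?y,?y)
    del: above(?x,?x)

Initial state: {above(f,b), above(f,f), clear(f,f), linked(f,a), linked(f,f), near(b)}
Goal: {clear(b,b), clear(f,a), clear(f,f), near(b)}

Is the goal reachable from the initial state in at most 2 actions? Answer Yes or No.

1. bind(a,f)  →  {above(f,b), clear(f,a), clear(f,f), linked(f,a), near(b), near(f)}
2. swap(b)  →  {above(f,b), clear(b,b), clear(f,a), clear(f,f), linked(b,b), linked(f,a), near(b), near(f)}
optimal plan length = 2; 2 ≤ 2

Yes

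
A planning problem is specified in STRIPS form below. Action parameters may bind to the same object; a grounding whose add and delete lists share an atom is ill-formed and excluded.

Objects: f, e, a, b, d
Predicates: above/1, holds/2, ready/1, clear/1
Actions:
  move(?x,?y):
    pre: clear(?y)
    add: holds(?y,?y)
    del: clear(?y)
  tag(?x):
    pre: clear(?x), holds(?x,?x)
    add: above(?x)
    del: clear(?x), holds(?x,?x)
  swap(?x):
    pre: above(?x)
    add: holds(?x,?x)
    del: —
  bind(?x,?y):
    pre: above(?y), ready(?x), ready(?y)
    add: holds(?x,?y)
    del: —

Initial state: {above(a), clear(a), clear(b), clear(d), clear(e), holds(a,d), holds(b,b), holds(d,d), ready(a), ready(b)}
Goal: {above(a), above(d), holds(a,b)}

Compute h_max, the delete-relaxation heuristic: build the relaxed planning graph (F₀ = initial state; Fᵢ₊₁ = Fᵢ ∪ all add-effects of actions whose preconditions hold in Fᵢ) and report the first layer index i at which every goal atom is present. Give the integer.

2

F0 = init (10 atoms)
F1 = F0 ∪ {above(b), above(d), holds(a,a), holds(b,a), holds(e,e)}  (15 atoms)
F2 = F1 ∪ {above(e), holds(a,b)}  (17 atoms)
goal ⊆ F2  ⇒  h_max = 2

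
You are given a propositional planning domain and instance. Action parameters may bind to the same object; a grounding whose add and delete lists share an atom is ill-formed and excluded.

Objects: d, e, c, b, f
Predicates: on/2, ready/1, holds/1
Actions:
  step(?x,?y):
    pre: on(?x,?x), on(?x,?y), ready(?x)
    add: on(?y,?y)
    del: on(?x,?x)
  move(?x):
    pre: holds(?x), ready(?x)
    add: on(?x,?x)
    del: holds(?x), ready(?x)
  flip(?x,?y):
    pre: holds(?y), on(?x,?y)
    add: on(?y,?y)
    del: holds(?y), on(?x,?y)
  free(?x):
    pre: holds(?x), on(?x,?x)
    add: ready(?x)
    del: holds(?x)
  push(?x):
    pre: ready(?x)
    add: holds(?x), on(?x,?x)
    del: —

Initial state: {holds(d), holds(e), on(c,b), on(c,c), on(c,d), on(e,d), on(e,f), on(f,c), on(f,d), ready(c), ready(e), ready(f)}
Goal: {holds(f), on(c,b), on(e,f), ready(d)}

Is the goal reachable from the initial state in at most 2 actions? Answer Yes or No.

1. step(c,d)  →  {holds(d), holds(e), on(c,b), on(c,d), on(d,d), on(e,d), on(e,f), on(f,c), on(f,d), ready(c), ready(e), ready(f)}
2. free(d)  →  {holds(e), on(c,b), on(c,d), on(d,d), on(e,d), on(e,f), on(f,c), on(f,d), ready(c), ready(d), ready(e), ready(f)}
3. push(f)  →  {holds(e), holds(f), on(c,b), on(c,d), on(d,d), on(e,d), on(e,f), on(f,c), on(f,d), on(f,f), ready(c), ready(d), ready(e), ready(f)}
optimal plan length = 3; 3 > 2

No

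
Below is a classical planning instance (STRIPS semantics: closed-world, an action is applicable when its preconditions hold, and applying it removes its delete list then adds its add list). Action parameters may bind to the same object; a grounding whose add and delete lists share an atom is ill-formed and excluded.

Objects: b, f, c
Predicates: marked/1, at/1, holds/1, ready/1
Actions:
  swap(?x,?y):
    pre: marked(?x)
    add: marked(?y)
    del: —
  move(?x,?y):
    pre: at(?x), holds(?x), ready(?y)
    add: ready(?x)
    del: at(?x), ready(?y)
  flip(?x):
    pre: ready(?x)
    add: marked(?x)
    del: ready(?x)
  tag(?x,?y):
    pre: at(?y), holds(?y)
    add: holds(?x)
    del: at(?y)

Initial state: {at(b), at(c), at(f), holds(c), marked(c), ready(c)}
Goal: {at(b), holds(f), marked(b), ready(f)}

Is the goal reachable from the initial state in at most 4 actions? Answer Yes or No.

1. swap(c,b)  →  {at(b), at(c), at(f), holds(c), marked(b), marked(c), ready(c)}
2. tag(f,c)  →  {at(b), at(f), holds(c), holds(f), marked(b), marked(c), ready(c)}
3. move(f,c)  →  {at(b), holds(c), holds(f), marked(b), marked(c), ready(f)}
optimal plan length = 3; 3 ≤ 4

Yes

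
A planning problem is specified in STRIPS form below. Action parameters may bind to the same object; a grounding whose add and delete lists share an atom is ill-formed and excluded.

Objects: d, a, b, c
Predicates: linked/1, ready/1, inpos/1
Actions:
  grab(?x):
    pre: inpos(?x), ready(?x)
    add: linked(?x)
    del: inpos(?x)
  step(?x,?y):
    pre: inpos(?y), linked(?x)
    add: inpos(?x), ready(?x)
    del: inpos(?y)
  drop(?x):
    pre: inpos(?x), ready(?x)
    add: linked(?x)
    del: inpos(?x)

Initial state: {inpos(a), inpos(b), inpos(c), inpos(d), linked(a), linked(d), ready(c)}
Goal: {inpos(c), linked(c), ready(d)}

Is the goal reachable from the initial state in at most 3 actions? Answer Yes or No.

1. grab(c)  →  {inpos(a), inpos(b), inpos(d), linked(a), linked(c), linked(d), ready(c)}
2. step(d,a)  →  {inpos(b), inpos(d), linked(a), linked(c), linked(d), ready(c), ready(d)}
3. step(c,d)  →  {inpos(b), inpos(c), linked(a), linked(c), linked(d), ready(c), ready(d)}
optimal plan length = 3; 3 ≤ 3

Yes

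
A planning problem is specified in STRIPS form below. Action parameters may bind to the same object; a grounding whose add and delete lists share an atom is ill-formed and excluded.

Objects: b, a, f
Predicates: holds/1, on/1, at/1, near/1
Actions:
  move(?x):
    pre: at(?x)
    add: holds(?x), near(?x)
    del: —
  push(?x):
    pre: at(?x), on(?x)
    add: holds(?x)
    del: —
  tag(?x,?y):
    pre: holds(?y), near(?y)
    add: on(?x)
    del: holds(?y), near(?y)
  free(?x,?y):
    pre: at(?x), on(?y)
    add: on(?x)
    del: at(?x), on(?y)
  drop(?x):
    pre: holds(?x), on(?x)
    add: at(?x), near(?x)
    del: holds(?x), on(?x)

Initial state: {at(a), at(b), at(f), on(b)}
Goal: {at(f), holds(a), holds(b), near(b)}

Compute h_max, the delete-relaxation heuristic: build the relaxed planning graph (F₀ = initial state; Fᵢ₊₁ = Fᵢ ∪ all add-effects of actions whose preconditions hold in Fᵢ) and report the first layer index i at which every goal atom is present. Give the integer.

F0 = init (4 atoms)
F1 = F0 ∪ {holds(a), holds(b), holds(f), near(a), near(b), near(f), on(a), on(f)}  (12 atoms)
goal ⊆ F1  ⇒  h_max = 1

1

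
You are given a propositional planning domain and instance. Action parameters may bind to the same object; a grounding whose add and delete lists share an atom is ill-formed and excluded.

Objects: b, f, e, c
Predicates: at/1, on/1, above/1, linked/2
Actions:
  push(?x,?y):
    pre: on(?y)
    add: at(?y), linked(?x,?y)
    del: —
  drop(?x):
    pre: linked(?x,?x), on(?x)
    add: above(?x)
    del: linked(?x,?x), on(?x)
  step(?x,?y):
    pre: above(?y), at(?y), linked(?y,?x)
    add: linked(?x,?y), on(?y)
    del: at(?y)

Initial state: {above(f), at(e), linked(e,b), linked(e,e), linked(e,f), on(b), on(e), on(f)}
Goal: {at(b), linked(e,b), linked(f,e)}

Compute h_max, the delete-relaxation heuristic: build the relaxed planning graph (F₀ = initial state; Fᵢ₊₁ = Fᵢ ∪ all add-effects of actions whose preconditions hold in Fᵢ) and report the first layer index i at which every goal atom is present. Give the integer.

1

F0 = init (8 atoms)
F1 = F0 ∪ {above(e), at(b), at(f), linked(b,b), linked(b,e), linked(b,f), linked(c,b), linked(c,e), linked(c,f), linked(f,b), linked(f,e), linked(f,f)}  (20 atoms)
goal ⊆ F1  ⇒  h_max = 1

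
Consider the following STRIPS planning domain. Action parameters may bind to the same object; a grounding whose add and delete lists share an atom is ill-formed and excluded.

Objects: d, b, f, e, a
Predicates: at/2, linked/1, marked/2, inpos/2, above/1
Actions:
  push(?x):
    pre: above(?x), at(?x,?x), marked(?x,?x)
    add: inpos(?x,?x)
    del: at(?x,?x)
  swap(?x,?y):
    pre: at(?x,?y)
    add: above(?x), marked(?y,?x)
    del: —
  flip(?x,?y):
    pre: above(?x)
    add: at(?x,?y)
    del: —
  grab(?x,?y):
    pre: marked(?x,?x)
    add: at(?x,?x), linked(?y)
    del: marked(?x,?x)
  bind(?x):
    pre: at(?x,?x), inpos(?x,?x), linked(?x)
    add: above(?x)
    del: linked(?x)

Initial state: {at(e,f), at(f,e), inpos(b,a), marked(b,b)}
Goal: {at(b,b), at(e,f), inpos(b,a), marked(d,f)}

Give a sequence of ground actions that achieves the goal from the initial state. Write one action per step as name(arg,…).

1. swap(f,e)  →  {above(f), at(e,f), at(f,e), inpos(b,a), marked(b,b), marked(e,f)}
2. flip(f,d)  →  {above(f), at(e,f), at(f,d), at(f,e), inpos(b,a), marked(b,b), marked(e,f)}
3. swap(f,d)  →  {above(f), at(e,f), at(f,d), at(f,e), inpos(b,a), marked(b,b), marked(d,f), marked(e,f)}
4. grab(b,d)  →  {above(f), at(b,b), at(e,f), at(f,d), at(f,e), inpos(b,a), linked(d), marked(d,f), marked(e,f)}

swap(f,e); flip(f,d); swap(f,d); grab(b,d)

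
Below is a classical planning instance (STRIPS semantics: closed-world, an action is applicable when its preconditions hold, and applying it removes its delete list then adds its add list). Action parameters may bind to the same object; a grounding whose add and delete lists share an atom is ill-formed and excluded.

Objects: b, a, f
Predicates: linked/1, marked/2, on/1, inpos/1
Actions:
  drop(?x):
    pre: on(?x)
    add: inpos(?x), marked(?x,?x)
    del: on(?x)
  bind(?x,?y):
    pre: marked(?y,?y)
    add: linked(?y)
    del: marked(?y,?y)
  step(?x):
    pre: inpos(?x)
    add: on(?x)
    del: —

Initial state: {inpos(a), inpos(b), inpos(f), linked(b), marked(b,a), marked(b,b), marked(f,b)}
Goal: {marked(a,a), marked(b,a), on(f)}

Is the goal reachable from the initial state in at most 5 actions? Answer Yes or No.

1. step(a)  →  {inpos(a), inpos(b), inpos(f), linked(b), marked(b,a), marked(b,b), marked(f,b), on(a)}
2. drop(a)  →  {inpos(a), inpos(b), inpos(f), linked(b), marked(a,a), marked(b,a), marked(b,b), marked(f,b)}
3. step(f)  →  {inpos(a), inpos(b), inpos(f), linked(b), marked(a,a), marked(b,a), marked(b,b), marked(f,b), on(f)}
optimal plan length = 3; 3 ≤ 5

Yes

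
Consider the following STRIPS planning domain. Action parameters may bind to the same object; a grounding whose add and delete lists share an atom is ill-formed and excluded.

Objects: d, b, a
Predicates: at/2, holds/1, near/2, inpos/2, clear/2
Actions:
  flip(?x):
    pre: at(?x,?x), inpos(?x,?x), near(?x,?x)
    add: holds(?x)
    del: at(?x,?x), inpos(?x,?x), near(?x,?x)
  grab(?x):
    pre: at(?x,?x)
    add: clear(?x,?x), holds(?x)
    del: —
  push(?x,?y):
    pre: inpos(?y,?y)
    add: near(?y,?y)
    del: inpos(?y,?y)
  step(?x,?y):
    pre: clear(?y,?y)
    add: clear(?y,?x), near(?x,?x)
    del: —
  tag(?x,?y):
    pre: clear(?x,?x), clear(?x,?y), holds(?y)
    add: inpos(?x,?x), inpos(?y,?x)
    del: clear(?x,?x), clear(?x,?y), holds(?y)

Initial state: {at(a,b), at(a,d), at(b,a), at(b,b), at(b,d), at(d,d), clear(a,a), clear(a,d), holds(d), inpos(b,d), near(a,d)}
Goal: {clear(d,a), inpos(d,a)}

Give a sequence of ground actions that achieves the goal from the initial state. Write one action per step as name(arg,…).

grab(d); step(a,d); tag(a,d)

1. grab(d)  →  {at(a,b), at(a,d), at(b,a), at(b,b), at(b,d), at(d,d), clear(a,a), clear(a,d), clear(d,d), holds(d), inpos(b,d), near(a,d)}
2. step(a,d)  →  {at(a,b), at(a,d), at(b,a), at(b,b), at(b,d), at(d,d), clear(a,a), clear(a,d), clear(d,a), clear(d,d), holds(d), inpos(b,d), near(a,a), near(a,d)}
3. tag(a,d)  →  {at(a,b), at(a,d), at(b,a), at(b,b), at(b,d), at(d,d), clear(d,a), clear(d,d), inpos(a,a), inpos(b,d), inpos(d,a), near(a,a), near(a,d)}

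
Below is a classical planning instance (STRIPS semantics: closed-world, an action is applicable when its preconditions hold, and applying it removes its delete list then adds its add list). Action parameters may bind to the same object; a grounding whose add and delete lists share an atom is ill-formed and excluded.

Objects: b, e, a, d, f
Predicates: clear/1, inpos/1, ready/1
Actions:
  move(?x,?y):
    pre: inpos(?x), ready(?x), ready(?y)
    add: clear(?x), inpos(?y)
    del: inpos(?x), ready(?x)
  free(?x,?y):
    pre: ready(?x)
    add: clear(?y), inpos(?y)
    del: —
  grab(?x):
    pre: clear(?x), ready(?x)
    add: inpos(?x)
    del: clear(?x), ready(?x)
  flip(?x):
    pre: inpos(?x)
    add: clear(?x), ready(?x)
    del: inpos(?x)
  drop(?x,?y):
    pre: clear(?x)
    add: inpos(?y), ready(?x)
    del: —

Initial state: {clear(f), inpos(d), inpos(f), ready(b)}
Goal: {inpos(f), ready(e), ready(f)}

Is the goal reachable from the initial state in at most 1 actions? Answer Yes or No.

No

1. drop(f,e)  →  {clear(f), inpos(d), inpos(e), inpos(f), ready(b), ready(f)}
2. flip(e)  →  {clear(e), clear(f), inpos(d), inpos(f), ready(b), ready(e), ready(f)}
optimal plan length = 2; 2 > 1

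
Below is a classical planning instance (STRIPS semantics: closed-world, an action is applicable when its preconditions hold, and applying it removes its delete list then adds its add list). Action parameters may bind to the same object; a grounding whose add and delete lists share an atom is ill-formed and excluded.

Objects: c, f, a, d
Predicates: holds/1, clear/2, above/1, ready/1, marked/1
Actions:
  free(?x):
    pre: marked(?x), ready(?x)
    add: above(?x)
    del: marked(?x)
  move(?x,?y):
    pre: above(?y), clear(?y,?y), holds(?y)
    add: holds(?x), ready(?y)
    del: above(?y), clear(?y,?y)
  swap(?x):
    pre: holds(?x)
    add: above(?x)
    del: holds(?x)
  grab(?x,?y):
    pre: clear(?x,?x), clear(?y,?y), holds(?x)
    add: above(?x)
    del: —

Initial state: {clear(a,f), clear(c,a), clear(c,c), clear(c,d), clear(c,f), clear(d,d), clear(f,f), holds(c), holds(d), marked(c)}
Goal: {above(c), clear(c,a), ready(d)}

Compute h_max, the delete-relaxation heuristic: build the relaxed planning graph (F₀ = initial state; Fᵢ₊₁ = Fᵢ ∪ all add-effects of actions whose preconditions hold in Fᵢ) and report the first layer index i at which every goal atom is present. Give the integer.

2

F0 = init (10 atoms)
F1 = F0 ∪ {above(c), above(d)}  (12 atoms)
F2 = F1 ∪ {holds(a), holds(f), ready(c), ready(d)}  (16 atoms)
goal ⊆ F2  ⇒  h_max = 2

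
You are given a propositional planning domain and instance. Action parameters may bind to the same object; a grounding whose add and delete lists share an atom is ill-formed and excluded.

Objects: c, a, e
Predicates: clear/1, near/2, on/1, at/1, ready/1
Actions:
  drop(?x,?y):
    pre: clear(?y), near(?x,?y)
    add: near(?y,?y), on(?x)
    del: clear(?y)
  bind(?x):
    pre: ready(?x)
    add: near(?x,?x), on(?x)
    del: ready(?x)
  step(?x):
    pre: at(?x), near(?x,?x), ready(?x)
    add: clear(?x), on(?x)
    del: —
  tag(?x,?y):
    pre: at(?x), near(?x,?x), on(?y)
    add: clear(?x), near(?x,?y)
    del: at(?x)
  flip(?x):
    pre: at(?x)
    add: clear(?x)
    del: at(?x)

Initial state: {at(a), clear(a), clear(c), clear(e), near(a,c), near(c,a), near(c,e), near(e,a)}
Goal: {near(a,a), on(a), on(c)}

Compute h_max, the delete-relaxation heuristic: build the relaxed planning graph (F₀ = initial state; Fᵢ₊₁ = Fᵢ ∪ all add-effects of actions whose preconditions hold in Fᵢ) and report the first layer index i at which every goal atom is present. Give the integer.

1

F0 = init (8 atoms)
F1 = F0 ∪ {near(a,a), near(c,c), near(e,e), on(a), on(c), on(e)}  (14 atoms)
goal ⊆ F1  ⇒  h_max = 1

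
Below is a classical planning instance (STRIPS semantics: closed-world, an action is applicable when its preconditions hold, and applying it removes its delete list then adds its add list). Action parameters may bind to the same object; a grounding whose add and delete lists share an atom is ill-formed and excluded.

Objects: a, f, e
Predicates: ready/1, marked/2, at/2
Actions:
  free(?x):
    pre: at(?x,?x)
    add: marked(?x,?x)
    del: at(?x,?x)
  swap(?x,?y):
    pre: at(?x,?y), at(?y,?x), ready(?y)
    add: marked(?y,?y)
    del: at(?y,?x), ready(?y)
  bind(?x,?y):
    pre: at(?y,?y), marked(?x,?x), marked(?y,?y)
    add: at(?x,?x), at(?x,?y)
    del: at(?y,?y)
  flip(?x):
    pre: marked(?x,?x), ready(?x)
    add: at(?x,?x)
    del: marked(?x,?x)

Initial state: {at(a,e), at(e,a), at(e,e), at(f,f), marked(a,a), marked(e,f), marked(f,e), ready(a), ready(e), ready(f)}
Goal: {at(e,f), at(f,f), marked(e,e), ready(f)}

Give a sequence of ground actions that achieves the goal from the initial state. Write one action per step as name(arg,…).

free(f); swap(a,e); bind(f,e); bind(e,f); bind(f,e)

1. free(f)  →  {at(a,e), at(e,a), at(e,e), marked(a,a), marked(e,f), marked(f,e), marked(f,f), ready(a), ready(e), ready(f)}
2. swap(a,e)  →  {at(a,e), at(e,e), marked(a,a), marked(e,e), marked(e,f), marked(f,e), marked(f,f), ready(a), ready(f)}
3. bind(f,e)  →  {at(a,e), at(f,e), at(f,f), marked(a,a), marked(e,e), marked(e,f), marked(f,e), marked(f,f), ready(a), ready(f)}
4. bind(e,f)  →  {at(a,e), at(e,e), at(e,f), at(f,e), marked(a,a), marked(e,e), marked(e,f), marked(f,e), marked(f,f), ready(a), ready(f)}
5. bind(f,e)  →  {at(a,e), at(e,f), at(f,e), at(f,f), marked(a,a), marked(e,e), marked(e,f), marked(f,e), marked(f,f), ready(a), ready(f)}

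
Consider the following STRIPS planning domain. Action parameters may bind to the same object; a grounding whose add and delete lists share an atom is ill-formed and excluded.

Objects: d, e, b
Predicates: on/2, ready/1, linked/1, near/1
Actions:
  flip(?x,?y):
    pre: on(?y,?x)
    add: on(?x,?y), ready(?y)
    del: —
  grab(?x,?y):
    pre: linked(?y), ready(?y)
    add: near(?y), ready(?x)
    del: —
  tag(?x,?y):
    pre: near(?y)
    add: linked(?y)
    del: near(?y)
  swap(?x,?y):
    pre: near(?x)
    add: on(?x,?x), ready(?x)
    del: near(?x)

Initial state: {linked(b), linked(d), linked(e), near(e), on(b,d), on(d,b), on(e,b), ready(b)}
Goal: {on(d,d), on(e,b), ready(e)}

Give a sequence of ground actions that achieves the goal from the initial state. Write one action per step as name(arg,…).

flip(b,d); grab(e,d); swap(d,d)

1. flip(b,d)  →  {linked(b), linked(d), linked(e), near(e), on(b,d), on(d,b), on(e,b), ready(b), ready(d)}
2. grab(e,d)  →  {linked(b), linked(d), linked(e), near(d), near(e), on(b,d), on(d,b), on(e,b), ready(b), ready(d), ready(e)}
3. swap(d,d)  →  {linked(b), linked(d), linked(e), near(e), on(b,d), on(d,b), on(d,d), on(e,b), ready(b), ready(d), ready(e)}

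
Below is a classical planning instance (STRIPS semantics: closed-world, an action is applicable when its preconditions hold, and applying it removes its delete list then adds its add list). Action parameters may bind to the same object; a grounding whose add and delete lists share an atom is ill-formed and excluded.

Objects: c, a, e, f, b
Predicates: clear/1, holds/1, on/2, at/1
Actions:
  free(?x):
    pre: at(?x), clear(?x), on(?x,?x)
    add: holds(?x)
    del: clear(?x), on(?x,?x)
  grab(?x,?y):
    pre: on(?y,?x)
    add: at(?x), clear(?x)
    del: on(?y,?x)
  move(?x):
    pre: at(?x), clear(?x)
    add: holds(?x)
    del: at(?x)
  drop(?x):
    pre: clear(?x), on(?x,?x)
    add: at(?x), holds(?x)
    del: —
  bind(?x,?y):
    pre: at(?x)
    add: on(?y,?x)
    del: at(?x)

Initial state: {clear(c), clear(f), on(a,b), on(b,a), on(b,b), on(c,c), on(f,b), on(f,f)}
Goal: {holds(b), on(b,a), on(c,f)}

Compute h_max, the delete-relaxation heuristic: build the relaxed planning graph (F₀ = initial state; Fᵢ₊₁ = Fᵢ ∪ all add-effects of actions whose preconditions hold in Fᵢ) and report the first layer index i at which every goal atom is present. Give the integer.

F0 = init (8 atoms)
F1 = F0 ∪ {at(a), at(b), at(c), at(f), clear(a), clear(b), holds(c), holds(f)}  (16 atoms)
F2 = F1 ∪ {holds(a), holds(b), on(a,a), on(a,c), on(a,f), on(b,c), on(b,f), on(c,a), on(c,b), on(c,f), on(e,a), on(e,b), on(e,c), on(e,f), on(f,a), on(f,c)}  (32 atoms)
goal ⊆ F2  ⇒  h_max = 2

2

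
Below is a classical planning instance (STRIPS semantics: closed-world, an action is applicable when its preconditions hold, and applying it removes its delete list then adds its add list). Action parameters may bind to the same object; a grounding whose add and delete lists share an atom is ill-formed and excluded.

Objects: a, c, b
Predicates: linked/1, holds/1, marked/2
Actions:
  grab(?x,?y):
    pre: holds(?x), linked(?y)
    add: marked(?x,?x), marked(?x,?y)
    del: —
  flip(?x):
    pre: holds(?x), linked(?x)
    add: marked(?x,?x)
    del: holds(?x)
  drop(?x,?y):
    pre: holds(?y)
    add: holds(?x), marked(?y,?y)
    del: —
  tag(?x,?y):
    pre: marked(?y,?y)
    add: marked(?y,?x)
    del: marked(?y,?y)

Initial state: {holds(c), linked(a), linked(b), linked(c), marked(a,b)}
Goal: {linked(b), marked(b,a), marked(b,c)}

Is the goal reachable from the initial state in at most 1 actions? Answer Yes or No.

1. drop(b,c)  →  {holds(b), holds(c), linked(a), linked(b), linked(c), marked(a,b), marked(c,c)}
2. grab(b,a)  →  {holds(b), holds(c), linked(a), linked(b), linked(c), marked(a,b), marked(b,a), marked(b,b), marked(c,c)}
3. grab(b,c)  →  {holds(b), holds(c), linked(a), linked(b), linked(c), marked(a,b), marked(b,a), marked(b,b), marked(b,c), marked(c,c)}
optimal plan length = 3; 3 > 1

No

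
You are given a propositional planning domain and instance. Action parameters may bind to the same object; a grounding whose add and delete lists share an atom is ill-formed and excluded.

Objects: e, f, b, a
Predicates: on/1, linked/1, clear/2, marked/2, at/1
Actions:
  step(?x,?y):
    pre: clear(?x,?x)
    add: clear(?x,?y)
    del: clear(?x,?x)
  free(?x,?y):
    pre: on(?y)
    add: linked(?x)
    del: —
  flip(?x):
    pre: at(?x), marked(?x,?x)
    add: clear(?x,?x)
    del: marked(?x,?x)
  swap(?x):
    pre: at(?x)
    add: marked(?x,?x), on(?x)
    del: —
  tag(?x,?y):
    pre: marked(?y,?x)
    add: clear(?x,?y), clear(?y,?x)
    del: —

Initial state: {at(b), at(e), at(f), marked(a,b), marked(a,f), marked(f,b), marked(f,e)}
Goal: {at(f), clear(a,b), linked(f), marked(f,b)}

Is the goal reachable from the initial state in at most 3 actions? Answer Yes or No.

Yes

1. swap(e)  →  {at(b), at(e), at(f), marked(a,b), marked(a,f), marked(e,e), marked(f,b), marked(f,e), on(e)}
2. free(f,e)  →  {at(b), at(e), at(f), linked(f), marked(a,b), marked(a,f), marked(e,e), marked(f,b), marked(f,e), on(e)}
3. tag(b,a)  →  {at(b), at(e), at(f), clear(a,b), clear(b,a), linked(f), marked(a,b), marked(a,f), marked(e,e), marked(f,b), marked(f,e), on(e)}
optimal plan length = 3; 3 ≤ 3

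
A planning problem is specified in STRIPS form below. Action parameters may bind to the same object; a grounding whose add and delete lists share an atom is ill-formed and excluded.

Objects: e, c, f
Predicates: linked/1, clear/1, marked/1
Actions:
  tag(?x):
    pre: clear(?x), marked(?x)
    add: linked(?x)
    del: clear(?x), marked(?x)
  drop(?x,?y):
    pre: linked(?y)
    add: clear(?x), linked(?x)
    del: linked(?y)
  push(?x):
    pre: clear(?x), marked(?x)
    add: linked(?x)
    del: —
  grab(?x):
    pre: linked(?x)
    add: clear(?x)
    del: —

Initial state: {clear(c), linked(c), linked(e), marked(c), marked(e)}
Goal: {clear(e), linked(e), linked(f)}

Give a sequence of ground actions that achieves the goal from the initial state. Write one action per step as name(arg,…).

drop(f,e); drop(e,c)

1. drop(f,e)  →  {clear(c), clear(f), linked(c), linked(f), marked(c), marked(e)}
2. drop(e,c)  →  {clear(c), clear(e), clear(f), linked(e), linked(f), marked(c), marked(e)}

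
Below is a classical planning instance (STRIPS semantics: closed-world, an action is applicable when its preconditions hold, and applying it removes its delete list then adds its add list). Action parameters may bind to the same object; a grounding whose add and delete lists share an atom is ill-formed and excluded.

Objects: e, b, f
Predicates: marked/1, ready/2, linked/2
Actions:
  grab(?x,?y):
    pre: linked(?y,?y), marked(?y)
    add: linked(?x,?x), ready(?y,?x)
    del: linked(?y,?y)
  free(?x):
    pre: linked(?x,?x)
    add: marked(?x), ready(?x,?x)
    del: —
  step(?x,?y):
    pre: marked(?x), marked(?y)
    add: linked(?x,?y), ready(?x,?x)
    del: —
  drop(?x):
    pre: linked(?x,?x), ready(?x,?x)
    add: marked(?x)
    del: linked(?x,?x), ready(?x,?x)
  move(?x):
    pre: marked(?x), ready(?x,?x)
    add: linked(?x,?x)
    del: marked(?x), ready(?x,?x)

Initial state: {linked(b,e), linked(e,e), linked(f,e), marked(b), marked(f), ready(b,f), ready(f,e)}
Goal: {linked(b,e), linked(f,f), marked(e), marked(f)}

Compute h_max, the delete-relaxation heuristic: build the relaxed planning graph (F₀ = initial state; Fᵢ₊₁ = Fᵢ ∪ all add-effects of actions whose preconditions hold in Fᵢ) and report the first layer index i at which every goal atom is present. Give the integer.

1

F0 = init (7 atoms)
F1 = F0 ∪ {linked(b,b), linked(b,f), linked(f,b), linked(f,f), marked(e), ready(b,b), ready(e,e), ready(f,f)}  (15 atoms)
goal ⊆ F1  ⇒  h_max = 1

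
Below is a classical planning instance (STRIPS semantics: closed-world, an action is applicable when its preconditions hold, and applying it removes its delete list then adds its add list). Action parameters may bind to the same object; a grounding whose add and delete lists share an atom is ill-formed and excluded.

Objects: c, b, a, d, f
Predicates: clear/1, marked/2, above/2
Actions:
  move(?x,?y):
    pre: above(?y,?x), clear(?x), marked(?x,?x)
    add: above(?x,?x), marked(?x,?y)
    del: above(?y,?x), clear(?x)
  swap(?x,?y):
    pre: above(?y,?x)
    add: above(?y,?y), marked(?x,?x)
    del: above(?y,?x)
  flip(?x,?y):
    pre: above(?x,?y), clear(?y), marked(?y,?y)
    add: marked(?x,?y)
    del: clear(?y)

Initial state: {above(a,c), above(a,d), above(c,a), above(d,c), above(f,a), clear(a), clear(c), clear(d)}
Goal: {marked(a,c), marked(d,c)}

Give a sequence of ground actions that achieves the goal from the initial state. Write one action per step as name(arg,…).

1. swap(c,a)  →  {above(a,a), above(a,d), above(c,a), above(d,c), above(f,a), clear(a), clear(c), clear(d), marked(c,c)}
2. swap(a,f)  →  {above(a,a), above(a,d), above(c,a), above(d,c), above(f,f), clear(a), clear(c), clear(d), marked(a,a), marked(c,c)}
3. move(a,c)  →  {above(a,a), above(a,d), above(d,c), above(f,f), clear(c), clear(d), marked(a,a), marked(a,c), marked(c,c)}
4. flip(d,c)  →  {above(a,a), above(a,d), above(d,c), above(f,f), clear(d), marked(a,a), marked(a,c), marked(c,c), marked(d,c)}

swap(c,a); swap(a,f); move(a,c); flip(d,c)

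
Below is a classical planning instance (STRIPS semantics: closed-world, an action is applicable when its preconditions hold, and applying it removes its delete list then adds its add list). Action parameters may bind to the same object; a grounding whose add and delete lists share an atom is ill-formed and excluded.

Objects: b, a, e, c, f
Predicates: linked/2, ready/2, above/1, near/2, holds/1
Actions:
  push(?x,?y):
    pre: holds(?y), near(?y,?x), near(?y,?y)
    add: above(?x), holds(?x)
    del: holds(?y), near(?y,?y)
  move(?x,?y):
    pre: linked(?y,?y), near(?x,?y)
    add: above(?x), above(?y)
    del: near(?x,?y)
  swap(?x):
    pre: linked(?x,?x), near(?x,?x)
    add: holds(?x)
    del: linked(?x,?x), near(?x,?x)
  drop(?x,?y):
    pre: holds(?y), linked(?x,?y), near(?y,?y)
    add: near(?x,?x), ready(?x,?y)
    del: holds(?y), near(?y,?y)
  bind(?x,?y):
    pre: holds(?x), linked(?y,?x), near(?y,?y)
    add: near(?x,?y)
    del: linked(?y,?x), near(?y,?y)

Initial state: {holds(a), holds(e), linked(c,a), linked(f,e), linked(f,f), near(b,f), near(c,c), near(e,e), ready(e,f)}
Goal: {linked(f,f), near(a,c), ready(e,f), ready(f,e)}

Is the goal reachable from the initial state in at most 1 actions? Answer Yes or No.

No

1. drop(f,e)  →  {holds(a), linked(c,a), linked(f,e), linked(f,f), near(b,f), near(c,c), near(f,f), ready(e,f), ready(f,e)}
2. bind(a,c)  →  {holds(a), linked(f,e), linked(f,f), near(a,c), near(b,f), near(f,f), ready(e,f), ready(f,e)}
optimal plan length = 2; 2 > 1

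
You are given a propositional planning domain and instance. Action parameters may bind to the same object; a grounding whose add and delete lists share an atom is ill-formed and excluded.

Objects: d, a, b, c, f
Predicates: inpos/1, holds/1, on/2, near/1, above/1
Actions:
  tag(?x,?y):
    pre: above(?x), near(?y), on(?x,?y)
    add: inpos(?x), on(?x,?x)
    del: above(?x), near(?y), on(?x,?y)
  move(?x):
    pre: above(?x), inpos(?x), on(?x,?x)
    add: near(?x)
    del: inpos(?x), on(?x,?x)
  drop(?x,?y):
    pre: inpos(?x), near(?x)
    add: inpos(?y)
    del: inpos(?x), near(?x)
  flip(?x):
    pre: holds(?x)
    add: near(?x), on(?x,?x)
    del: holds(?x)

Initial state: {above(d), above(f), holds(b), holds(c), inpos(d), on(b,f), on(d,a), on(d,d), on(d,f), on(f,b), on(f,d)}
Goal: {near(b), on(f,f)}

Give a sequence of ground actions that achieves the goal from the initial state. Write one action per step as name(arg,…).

move(d); tag(f,d); flip(b)

1. move(d)  →  {above(d), above(f), holds(b), holds(c), near(d), on(b,f), on(d,a), on(d,f), on(f,b), on(f,d)}
2. tag(f,d)  →  {above(d), holds(b), holds(c), inpos(f), on(b,f), on(d,a), on(d,f), on(f,b), on(f,f)}
3. flip(b)  →  {above(d), holds(c), inpos(f), near(b), on(b,b), on(b,f), on(d,a), on(d,f), on(f,b), on(f,f)}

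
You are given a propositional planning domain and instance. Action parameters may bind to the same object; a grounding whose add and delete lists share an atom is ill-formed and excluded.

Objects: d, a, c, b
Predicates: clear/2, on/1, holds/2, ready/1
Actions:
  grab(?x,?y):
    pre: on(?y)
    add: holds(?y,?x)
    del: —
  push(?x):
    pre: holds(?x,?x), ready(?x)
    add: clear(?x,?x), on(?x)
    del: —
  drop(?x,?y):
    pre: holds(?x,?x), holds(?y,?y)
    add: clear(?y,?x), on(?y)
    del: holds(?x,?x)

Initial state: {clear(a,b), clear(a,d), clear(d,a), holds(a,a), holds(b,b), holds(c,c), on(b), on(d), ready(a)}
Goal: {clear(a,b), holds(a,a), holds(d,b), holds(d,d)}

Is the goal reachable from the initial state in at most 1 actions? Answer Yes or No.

No

1. grab(d,d)  →  {clear(a,b), clear(a,d), clear(d,a), holds(a,a), holds(b,b), holds(c,c), holds(d,d), on(b), on(d), ready(a)}
2. grab(b,d)  →  {clear(a,b), clear(a,d), clear(d,a), holds(a,a), holds(b,b), holds(c,c), holds(d,b), holds(d,d), on(b), on(d), ready(a)}
optimal plan length = 2; 2 > 1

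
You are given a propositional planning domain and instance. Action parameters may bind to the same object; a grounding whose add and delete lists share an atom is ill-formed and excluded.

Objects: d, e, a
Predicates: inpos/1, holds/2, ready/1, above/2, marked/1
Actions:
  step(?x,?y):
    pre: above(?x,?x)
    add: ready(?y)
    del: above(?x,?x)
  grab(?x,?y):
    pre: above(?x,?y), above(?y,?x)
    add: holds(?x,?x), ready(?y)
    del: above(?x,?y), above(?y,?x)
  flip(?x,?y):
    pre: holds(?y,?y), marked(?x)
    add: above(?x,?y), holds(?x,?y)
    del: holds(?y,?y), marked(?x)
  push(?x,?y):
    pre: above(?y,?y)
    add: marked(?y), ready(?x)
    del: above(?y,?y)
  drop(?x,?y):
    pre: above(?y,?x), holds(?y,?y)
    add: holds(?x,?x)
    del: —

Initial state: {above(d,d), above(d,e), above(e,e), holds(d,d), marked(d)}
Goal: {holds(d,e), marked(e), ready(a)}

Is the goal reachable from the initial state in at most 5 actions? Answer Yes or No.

1. push(a,e)  →  {above(d,d), above(d,e), holds(d,d), marked(d), marked(e), ready(a)}
2. drop(e,d)  →  {above(d,d), above(d,e), holds(d,d), holds(e,e), marked(d), marked(e), ready(a)}
3. flip(d,e)  →  {above(d,d), above(d,e), holds(d,d), holds(d,e), marked(e), ready(a)}
optimal plan length = 3; 3 ≤ 5

Yes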